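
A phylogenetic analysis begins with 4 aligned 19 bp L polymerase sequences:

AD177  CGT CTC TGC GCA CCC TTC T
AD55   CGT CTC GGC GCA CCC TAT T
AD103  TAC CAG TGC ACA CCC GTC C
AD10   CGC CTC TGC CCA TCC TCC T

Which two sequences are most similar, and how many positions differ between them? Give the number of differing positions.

3

Pairwise Hamming distances:
  AD177 vs AD55: 3
  AD177 vs AD103: 8
  AD177 vs AD10: 4
  AD55 vs AD103: 11
  AD55 vs AD10: 6
  AD103 vs AD10: 9
The smallest is 3, between AD177 and AD55.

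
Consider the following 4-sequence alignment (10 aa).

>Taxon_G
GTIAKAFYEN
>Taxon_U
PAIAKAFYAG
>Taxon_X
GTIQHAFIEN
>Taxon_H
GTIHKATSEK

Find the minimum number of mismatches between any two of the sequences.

Pairwise Hamming distances:
  Taxon_G vs Taxon_U: 4
  Taxon_G vs Taxon_X: 3
  Taxon_G vs Taxon_H: 4
  Taxon_U vs Taxon_X: 7
  Taxon_U vs Taxon_H: 7
  Taxon_X vs Taxon_H: 5
The smallest is 3, between Taxon_G and Taxon_X.

3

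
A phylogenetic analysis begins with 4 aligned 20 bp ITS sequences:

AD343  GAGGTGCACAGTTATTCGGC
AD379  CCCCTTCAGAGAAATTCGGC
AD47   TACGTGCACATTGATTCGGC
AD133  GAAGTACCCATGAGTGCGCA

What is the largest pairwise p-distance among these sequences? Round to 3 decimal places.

Pairwise Hamming distances:
  AD343 vs AD379: 8
  AD343 vs AD47: 4
  AD343 vs AD133: 10
  AD379 vs AD47: 8
  AD379 vs AD133: 13
  AD47 vs AD133: 10
The largest is 13 mismatches, between AD379 and AD133; p = 13/20 = 0.650.

0.650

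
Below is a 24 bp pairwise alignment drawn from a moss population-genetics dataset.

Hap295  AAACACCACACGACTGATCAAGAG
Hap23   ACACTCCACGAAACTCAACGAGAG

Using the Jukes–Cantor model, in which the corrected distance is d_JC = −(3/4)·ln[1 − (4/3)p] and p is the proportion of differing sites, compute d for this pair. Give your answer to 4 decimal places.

Mismatches occur at site 2 (A→C), site 5 (A→T), site 10 (A→G), site 11 (C→A), site 12 (G→A), site 16 (G→C), site 18 (T→A), site 20 (A→G).
p = 8/24 = 0.333333.
d = −0.75 · ln(1 − (4/3)·0.333333) = −0.75 · ln(0.555556) = −0.75 · (-0.587786) = 0.4408.

0.4408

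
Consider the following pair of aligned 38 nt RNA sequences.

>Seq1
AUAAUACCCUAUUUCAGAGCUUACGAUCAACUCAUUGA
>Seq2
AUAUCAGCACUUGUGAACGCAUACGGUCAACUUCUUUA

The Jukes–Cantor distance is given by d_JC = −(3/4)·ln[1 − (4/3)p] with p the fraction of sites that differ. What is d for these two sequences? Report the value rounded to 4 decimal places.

0.5604

The sequences differ at positions 4 (A/U), 5 (U/C), 7 (C/G), 9 (C/A), 10 (U/C), 11 (A/U), 13 (U/G), 15 (C/G), 17 (G/A), 18 (A/C), 21 (U/A), 26 (A/G), 33 (C/U), 34 (A/C), 37 (G/U).
p = 15/38 = 0.394737.
d = −0.75 · ln(1 − (4/3)·0.394737) = −0.75 · ln(0.473684) = −0.75 · (-0.747215) = 0.5604.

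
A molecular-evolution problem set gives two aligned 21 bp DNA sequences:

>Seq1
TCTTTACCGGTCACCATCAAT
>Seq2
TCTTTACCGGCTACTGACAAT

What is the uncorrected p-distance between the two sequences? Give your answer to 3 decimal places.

0.238

The sequences differ at positions 11 (T/C), 12 (C/T), 15 (C/T), 16 (A/G), 17 (T/A).
There are 5 differences over 21 sites, so p = 5/21 = 0.238.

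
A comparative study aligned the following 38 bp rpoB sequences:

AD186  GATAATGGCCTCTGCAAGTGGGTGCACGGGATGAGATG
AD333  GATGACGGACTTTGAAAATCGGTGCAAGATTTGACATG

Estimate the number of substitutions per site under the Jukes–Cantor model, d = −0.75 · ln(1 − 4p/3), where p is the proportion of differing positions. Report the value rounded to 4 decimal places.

0.4099

Mismatches occur at site 4 (A↔G), site 6 (T↔C), site 9 (C↔A), site 12 (C↔T), site 15 (C↔A), site 18 (G↔A), site 20 (G↔C), site 27 (C↔A), site 29 (G↔A), site 30 (G↔T), site 31 (A↔T), site 35 (G↔C).
p = 12/38 = 0.315789.
d = −0.75 · ln(1 − (4/3)·0.315789) = −0.75 · ln(0.578948) = −0.75 · (-0.546543) = 0.4099.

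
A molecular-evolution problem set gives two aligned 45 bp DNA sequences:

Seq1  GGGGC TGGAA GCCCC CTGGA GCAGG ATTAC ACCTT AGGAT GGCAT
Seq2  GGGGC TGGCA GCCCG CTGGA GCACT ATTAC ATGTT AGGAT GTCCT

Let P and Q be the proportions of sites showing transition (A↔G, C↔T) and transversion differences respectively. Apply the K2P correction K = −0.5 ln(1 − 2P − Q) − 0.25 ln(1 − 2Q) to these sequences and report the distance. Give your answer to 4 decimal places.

0.2047

Mismatches occur at site 9 (A/C, transversion), site 15 (C/G, transversion), site 24 (G/C, transversion), site 25 (G/T, transversion), site 32 (C/T, transition), site 33 (C/G, transversion), site 42 (G/T, transversion), site 44 (A/C, transversion).
Of the 8 differences, 1 transition and 7 transversions over 45 sites: P = 1/45 = 0.022222, Q = 7/45 = 0.155556.
d = −0.5·ln(0.800000) − 0.25·ln(0.688888) = −0.5·(-0.223144) − 0.25·(-0.372677) = 0.2047.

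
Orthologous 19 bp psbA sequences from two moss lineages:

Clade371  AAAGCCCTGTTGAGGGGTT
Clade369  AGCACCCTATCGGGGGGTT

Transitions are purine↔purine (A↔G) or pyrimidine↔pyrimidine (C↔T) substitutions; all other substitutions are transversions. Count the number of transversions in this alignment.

Mismatches occur at site 2 (A↔G, transition), site 3 (A↔C, transversion), site 4 (G↔A, transition), site 9 (G↔A, transition), site 11 (T↔C, transition), site 13 (A↔G, transition).
Of the 6 differences, 5 transitions and 1 transversion, so the answer is 1.

1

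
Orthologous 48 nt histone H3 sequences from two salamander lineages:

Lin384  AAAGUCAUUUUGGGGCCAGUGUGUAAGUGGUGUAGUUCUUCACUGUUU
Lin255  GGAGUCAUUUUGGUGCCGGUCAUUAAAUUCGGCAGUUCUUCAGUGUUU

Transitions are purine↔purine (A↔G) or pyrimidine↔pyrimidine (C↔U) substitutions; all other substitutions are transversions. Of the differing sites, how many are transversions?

The sequences differ at positions 1 (A/G, transition), 2 (A/G, transition), 14 (G/U, transversion), 18 (A/G, transition), 21 (G/C, transversion), 22 (U/A, transversion), 23 (G/U, transversion), 27 (G/A, transition), 29 (G/U, transversion), 30 (G/C, transversion), 31 (U/G, transversion), 33 (U/C, transition), 43 (C/G, transversion).
Of the 13 differences, 5 transitions and 8 transversions, so the answer is 8.

8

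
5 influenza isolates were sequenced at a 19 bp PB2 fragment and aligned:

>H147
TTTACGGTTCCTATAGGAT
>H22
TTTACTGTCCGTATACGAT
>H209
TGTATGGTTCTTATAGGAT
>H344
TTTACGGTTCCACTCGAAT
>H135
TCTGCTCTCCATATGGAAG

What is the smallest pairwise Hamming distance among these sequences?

Pairwise Hamming distances:
  H147 vs H22: 4
  H147 vs H209: 3
  H147 vs H344: 4
  H147 vs H135: 9
  H22 vs H209: 6
  H22 vs H344: 8
  H22 vs H135: 8
  H209 vs H344: 7
  H209 vs H135: 10
  H344 vs H135: 10
The smallest is 3, between H147 and H209.

3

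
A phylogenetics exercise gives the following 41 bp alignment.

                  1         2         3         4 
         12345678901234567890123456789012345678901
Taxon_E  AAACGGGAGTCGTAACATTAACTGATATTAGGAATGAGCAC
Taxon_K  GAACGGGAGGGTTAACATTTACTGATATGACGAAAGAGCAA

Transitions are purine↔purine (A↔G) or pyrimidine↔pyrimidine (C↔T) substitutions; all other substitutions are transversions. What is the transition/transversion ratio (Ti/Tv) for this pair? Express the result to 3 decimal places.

0.125

Mismatches occur at site 1 (A↔G, transition), site 10 (T↔G, transversion), site 11 (C↔G, transversion), site 12 (G↔T, transversion), site 20 (A↔T, transversion), site 29 (T↔G, transversion), site 31 (G↔C, transversion), site 35 (T↔A, transversion), site 41 (C↔A, transversion).
Of the 9 differences, 1 transition and 8 transversions, so Ti/Tv = 1/8 = 0.125.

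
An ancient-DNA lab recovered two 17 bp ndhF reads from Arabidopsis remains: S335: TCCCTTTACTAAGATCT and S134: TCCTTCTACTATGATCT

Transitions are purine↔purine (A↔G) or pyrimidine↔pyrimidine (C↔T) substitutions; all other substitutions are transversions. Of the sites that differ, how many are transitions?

2

Differing sites — 4:C/T (Ti); 6:T/C (Ti); 12:A/T (Tv).
Of the 3 differences, 2 transitions and 1 transversion, so the answer is 2.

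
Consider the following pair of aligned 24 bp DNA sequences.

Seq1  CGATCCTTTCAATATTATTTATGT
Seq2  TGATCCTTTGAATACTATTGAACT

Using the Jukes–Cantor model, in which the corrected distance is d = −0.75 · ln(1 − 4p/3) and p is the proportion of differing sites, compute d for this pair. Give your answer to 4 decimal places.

The sequences differ at positions 1 (C/T), 10 (C/G), 15 (T/C), 20 (T/G), 22 (T/A), 23 (G/C).
p = 6/24 = 0.250000.
d = −0.75 · ln(1 − (4/3)·0.250000) = −0.75 · ln(0.666667) = −0.75 · (-0.405465) = 0.3041.

0.3041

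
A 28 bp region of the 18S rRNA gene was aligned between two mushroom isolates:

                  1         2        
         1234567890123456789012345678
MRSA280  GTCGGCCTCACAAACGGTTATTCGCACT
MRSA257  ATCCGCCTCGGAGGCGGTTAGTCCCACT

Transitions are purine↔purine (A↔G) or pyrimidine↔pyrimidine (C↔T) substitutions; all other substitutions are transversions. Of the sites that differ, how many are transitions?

Differing sites — 1:G/A (Ti); 4:G/C (Tv); 10:A/G (Ti); 11:C/G (Tv); 13:A/G (Ti); 14:A/G (Ti); 21:T/G (Tv); 24:G/C (Tv).
Of the 8 differences, 4 transitions and 4 transversions, so the answer is 4.

4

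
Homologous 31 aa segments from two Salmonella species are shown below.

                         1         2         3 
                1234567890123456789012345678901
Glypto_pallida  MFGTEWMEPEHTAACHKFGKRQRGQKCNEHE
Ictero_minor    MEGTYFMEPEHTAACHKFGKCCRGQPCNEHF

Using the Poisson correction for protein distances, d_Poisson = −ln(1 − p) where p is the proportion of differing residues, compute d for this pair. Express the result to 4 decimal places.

0.2559

Mismatches occur at site 2 (F/E), site 5 (E/Y), site 6 (W/F), site 21 (R/C), site 22 (Q/C), site 26 (K/P), site 31 (E/F).
p = 7/31 = 0.225806.
d = −ln(1 − 0.225806) = −ln(0.774194) = 0.2559.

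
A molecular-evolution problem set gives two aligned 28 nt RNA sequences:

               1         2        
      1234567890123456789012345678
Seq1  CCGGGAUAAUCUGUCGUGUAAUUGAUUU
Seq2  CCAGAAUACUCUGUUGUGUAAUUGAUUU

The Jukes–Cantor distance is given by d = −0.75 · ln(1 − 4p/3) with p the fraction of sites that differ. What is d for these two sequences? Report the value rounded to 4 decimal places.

Mismatches occur at site 3 (G/A), site 5 (G/A), site 9 (A/C), site 15 (C/U).
p = 4/28 = 0.142857.
d = −0.75 · ln(1 − (4/3)·0.142857) = −0.75 · ln(0.809524) = −0.75 · (-0.211309) = 0.1585.

0.1585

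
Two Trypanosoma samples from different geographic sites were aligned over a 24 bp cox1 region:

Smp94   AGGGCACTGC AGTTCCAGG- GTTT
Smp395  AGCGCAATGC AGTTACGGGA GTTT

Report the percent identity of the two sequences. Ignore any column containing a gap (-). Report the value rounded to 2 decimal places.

Excluding the 1 gap column leaves 23 comparable sites.
Differing sites — 3:G/C; 7:C/A; 15:C/A; 17:A/G.
19 of the 23 comparable sites match, so the percent identity is 19/23 × 100 = 82.61%.

82.61%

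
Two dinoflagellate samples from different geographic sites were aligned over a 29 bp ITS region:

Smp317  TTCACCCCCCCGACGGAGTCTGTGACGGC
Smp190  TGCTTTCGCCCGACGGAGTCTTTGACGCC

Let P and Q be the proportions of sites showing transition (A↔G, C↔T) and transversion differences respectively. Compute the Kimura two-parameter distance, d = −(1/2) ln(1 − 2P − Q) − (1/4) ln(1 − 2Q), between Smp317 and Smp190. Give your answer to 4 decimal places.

Mismatches occur at site 2 (T/G, transversion), site 4 (A/T, transversion), site 5 (C/T, transition), site 6 (C/T, transition), site 8 (C/G, transversion), site 22 (G/T, transversion), site 28 (G/C, transversion).
Of the 7 differences, 2 transitions and 5 transversions over 29 sites: P = 2/29 = 0.068966, Q = 5/29 = 0.172414.
d = −0.5·ln(0.689654) − 0.25·ln(0.655172) = −0.5·(-0.371565) − 0.25·(-0.422857) = 0.2915.

0.2915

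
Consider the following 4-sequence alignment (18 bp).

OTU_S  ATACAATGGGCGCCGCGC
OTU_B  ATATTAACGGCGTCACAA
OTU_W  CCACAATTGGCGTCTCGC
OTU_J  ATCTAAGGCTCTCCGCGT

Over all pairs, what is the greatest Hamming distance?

Pairwise Hamming distances:
  OTU_S vs OTU_B: 8
  OTU_S vs OTU_W: 5
  OTU_S vs OTU_J: 7
  OTU_B vs OTU_W: 9
  OTU_B vs OTU_J: 11
  OTU_W vs OTU_J: 12
The largest is 12, between OTU_W and OTU_J.

12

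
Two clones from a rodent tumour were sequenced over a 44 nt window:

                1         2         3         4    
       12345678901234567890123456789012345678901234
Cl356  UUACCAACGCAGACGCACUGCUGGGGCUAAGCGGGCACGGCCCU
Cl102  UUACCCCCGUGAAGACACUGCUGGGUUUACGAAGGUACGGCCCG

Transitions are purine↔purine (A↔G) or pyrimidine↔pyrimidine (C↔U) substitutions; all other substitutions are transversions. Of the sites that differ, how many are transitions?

The sequences differ at positions 6 (A/C, transversion), 7 (A/C, transversion), 10 (C/U, transition), 11 (A/G, transition), 12 (G/A, transition), 14 (C/G, transversion), 15 (G/A, transition), 26 (G/U, transversion), 27 (C/U, transition), 30 (A/C, transversion), 32 (C/A, transversion), 33 (G/A, transition), 36 (C/U, transition), 44 (U/G, transversion).
Of the 14 differences, 7 transitions and 7 transversions, so the answer is 7.

7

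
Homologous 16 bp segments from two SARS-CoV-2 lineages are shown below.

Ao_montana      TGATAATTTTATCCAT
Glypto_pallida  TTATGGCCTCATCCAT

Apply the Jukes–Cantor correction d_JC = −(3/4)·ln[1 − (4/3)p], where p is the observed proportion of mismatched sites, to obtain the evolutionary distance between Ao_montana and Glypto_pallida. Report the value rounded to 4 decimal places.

0.5199

Mismatches occur at site 2 (G↔T), site 5 (A↔G), site 6 (A↔G), site 7 (T↔C), site 8 (T↔C), site 10 (T↔C).
p = 6/16 = 0.375000.
d = −0.75 · ln(1 − (4/3)·0.375000) = −0.75 · ln(0.500000) = −0.75 · (-0.693147) = 0.5199.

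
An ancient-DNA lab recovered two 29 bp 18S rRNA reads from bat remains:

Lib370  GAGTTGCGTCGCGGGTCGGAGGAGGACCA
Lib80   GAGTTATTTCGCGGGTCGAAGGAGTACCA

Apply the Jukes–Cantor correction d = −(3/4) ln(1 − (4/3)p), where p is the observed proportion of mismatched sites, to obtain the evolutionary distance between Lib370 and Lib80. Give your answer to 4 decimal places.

Differing sites — 6:G/A; 7:C/T; 8:G/T; 19:G/A; 25:G/T.
p = 5/29 = 0.172414.
d = −0.75 · ln(1 − (4/3)·0.172414) = −0.75 · ln(0.770115) = −0.75 · (-0.261215) = 0.1959.

0.1959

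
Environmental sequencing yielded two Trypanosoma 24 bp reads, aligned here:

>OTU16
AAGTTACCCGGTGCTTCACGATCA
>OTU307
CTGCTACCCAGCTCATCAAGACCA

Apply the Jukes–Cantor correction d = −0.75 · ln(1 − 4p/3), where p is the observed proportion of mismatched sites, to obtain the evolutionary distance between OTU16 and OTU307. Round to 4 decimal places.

Differing sites — 1:A/C; 2:A/T; 4:T/C; 10:G/A; 12:T/C; 13:G/T; 15:T/A; 19:C/A; 22:T/C.
p = 9/24 = 0.375000.
d = −0.75 · ln(1 − (4/3)·0.375000) = −0.75 · ln(0.500000) = −0.75 · (-0.693147) = 0.5199.

0.5199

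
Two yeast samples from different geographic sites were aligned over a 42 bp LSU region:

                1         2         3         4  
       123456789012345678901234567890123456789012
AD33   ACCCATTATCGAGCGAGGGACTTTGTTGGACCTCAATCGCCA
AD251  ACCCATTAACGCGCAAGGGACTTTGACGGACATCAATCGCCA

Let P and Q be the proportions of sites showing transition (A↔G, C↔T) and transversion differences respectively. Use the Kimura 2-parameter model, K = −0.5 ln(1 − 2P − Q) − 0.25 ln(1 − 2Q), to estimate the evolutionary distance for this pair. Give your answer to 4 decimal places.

0.1585

The sequences differ at positions 9 (T/A, transversion), 12 (A/C, transversion), 15 (G/A, transition), 26 (T/A, transversion), 27 (T/C, transition), 32 (C/A, transversion).
Of the 6 differences, 2 transitions and 4 transversions over 42 sites: P = 2/42 = 0.047619, Q = 4/42 = 0.095238.
d = −0.5·ln(0.809524) − 0.25·ln(0.809524) = −0.5·(-0.211309) − 0.25·(-0.211309) = 0.1585.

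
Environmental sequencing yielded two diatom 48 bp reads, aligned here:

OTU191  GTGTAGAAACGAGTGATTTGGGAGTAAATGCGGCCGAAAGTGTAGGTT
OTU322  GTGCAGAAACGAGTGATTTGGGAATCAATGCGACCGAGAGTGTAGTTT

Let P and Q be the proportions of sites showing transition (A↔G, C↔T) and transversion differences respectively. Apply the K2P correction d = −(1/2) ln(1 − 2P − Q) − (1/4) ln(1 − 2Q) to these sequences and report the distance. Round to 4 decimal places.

0.1386

Differing sites — 4:T/C (Ti); 24:G/A (Ti); 26:A/C (Tv); 33:G/A (Ti); 38:A/G (Ti); 46:G/T (Tv).
Of the 6 differences, 4 transitions and 2 transversions over 48 sites: P = 4/48 = 0.083333, Q = 2/48 = 0.041667.
d = −0.5·ln(0.791667) − 0.25·ln(0.916666) = −0.5·(-0.233614) − 0.25·(-0.087012) = 0.1386.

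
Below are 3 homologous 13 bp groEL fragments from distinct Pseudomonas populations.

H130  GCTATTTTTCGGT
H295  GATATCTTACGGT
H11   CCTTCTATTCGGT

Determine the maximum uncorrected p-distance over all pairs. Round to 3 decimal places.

Pairwise Hamming distances:
  H130 vs H295: 3
  H130 vs H11: 4
  H295 vs H11: 7
The largest is 7 mismatches, between H295 and H11; p = 7/13 = 0.538.

0.538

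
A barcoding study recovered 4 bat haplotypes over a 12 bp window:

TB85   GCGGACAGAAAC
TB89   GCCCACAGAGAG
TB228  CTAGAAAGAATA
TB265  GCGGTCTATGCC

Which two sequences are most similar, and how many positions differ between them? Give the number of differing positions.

Pairwise Hamming distances:
  TB85 vs TB89: 4
  TB85 vs TB228: 6
  TB85 vs TB265: 6
  TB89 vs TB228: 8
  TB89 vs TB265: 8
  TB228 vs TB265: 11
The smallest is 4, between TB85 and TB89.

4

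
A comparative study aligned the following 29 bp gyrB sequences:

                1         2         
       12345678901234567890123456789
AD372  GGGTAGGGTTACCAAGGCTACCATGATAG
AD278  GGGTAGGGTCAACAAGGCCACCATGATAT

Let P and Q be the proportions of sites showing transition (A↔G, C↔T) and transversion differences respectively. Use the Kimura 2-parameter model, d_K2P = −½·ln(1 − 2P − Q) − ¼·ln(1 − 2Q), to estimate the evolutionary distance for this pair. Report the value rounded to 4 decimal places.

0.1530

The sequences differ at positions 10 (T/C, transition), 12 (C/A, transversion), 19 (T/C, transition), 29 (G/T, transversion).
Of the 4 differences, 2 transitions and 2 transversions over 29 sites: P = 2/29 = 0.068966, Q = 2/29 = 0.068966.
d = −0.5·ln(0.793102) − 0.25·ln(0.862068) = −0.5·(-0.231803) − 0.25·(-0.148421) = 0.1530.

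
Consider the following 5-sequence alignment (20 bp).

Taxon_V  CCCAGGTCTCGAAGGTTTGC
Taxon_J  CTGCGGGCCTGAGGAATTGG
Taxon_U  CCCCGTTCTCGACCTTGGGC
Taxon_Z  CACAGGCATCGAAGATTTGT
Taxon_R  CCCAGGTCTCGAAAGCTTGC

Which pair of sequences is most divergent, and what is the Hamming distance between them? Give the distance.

13

Pairwise Hamming distances:
  Taxon_V vs Taxon_J: 10
  Taxon_V vs Taxon_U: 7
  Taxon_V vs Taxon_Z: 5
  Taxon_V vs Taxon_R: 2
  Taxon_J vs Taxon_U: 13
  Taxon_J vs Taxon_Z: 10
  Taxon_J vs Taxon_R: 11
  Taxon_U vs Taxon_Z: 11
  Taxon_U vs Taxon_R: 8
  Taxon_Z vs Taxon_R: 7
The largest is 13, between Taxon_J and Taxon_U.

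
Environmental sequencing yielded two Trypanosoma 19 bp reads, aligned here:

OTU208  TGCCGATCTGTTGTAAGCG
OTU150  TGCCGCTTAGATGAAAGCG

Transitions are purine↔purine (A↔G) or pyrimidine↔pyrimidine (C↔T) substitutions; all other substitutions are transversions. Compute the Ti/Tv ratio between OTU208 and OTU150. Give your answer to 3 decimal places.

0.250

The sequences differ at positions 6 (A/C, transversion), 8 (C/T, transition), 9 (T/A, transversion), 11 (T/A, transversion), 14 (T/A, transversion).
Of the 5 differences, 1 transition and 4 transversions, so Ti/Tv = 1/4 = 0.250.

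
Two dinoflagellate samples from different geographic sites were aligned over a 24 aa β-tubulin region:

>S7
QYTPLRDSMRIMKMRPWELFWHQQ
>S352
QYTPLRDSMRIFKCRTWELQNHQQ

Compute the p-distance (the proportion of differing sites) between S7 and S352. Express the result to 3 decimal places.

0.208

Differing sites — 12:M/F; 14:M/C; 16:P/T; 20:F/Q; 21:W/N.
There are 5 differences over 24 sites, so p = 5/24 = 0.208.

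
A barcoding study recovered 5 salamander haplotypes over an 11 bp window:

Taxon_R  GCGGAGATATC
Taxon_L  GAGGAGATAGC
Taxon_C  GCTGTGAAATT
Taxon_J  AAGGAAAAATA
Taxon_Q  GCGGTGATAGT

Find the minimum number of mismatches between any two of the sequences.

Pairwise Hamming distances:
  Taxon_R vs Taxon_L: 2
  Taxon_R vs Taxon_C: 4
  Taxon_R vs Taxon_J: 5
  Taxon_R vs Taxon_Q: 3
  Taxon_L vs Taxon_C: 6
  Taxon_L vs Taxon_J: 5
  Taxon_L vs Taxon_Q: 3
  Taxon_C vs Taxon_J: 6
  Taxon_C vs Taxon_Q: 3
  Taxon_J vs Taxon_Q: 7
The smallest is 2, between Taxon_R and Taxon_L.

2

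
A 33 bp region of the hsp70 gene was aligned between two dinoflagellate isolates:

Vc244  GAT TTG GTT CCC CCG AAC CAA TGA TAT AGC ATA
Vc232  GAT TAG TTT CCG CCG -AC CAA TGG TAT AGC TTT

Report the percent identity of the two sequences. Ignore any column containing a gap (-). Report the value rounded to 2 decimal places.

81.25%

Excluding the 1 gap column leaves 32 comparable sites.
The sequences differ at positions 5 (T/A), 7 (G/T), 12 (C/G), 24 (A/G), 31 (A/T), 33 (A/T).
26 of the 32 comparable sites match, so the percent identity is 26/32 × 100 = 81.25%.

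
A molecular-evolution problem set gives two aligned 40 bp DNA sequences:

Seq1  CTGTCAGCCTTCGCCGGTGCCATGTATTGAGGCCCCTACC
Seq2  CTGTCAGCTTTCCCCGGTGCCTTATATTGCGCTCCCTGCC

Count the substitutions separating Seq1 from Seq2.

8

Mismatches occur at site 9 (C→T), site 13 (G→C), site 22 (A→T), site 24 (G→A), site 30 (A→C), site 32 (G→C), site 33 (C→T), site 38 (A→G).
That gives 8 mismatches out of 40 aligned sites, so the Hamming distance is 8.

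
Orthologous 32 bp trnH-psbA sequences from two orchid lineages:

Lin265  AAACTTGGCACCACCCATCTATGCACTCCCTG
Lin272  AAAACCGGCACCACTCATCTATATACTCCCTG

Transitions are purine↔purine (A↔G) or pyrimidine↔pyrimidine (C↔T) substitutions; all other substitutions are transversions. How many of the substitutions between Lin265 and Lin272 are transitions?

Differing sites — 4:C/A (Tv); 5:T/C (Ti); 6:T/C (Ti); 15:C/T (Ti); 23:G/A (Ti); 24:C/T (Ti).
Of the 6 differences, 5 transitions and 1 transversion, so the answer is 5.

5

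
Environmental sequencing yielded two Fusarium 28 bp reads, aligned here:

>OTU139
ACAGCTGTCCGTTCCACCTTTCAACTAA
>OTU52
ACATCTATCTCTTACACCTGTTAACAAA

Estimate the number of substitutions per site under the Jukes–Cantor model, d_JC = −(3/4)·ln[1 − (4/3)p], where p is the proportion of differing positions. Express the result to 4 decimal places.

0.3597

Mismatches occur at site 4 (G→T), site 7 (G→A), site 10 (C→T), site 11 (G→C), site 14 (C→A), site 20 (T→G), site 22 (C→T), site 26 (T→A).
p = 8/28 = 0.285714.
d = −0.75 · ln(1 − (4/3)·0.285714) = −0.75 · ln(0.619048) = −0.75 · (-0.479572) = 0.3597.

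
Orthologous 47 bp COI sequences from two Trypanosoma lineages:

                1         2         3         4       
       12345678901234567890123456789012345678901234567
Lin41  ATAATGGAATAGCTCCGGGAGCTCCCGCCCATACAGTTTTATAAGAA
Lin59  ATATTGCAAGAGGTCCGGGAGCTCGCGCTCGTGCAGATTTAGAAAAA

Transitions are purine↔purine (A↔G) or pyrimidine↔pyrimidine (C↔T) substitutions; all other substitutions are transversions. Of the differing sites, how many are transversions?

7

The sequences differ at positions 4 (A/T, transversion), 7 (G/C, transversion), 10 (T/G, transversion), 13 (C/G, transversion), 25 (C/G, transversion), 29 (C/T, transition), 31 (A/G, transition), 33 (A/G, transition), 37 (T/A, transversion), 42 (T/G, transversion), 45 (G/A, transition).
Of the 11 differences, 4 transitions and 7 transversions, so the answer is 7.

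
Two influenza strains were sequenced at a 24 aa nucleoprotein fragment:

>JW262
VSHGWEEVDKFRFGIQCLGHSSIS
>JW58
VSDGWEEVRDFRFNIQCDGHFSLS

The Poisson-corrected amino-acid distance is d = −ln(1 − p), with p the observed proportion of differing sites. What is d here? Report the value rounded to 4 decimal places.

Differing sites — 3:H/D; 9:D/R; 10:K/D; 14:G/N; 18:L/D; 21:S/F; 23:I/L.
p = 7/24 = 0.291667.
d = −ln(1 − 0.291667) = −ln(0.708333) = 0.3448.

0.3448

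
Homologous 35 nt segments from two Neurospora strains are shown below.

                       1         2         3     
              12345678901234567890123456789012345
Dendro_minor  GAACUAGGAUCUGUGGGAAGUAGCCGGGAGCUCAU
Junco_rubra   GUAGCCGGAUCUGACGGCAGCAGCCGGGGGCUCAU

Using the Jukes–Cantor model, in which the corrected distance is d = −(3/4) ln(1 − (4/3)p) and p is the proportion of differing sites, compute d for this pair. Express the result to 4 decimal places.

The sequences differ at positions 2 (A/U), 4 (C/G), 5 (U/C), 6 (A/C), 14 (U/A), 15 (G/C), 18 (A/C), 21 (U/C), 29 (A/G).
p = 9/35 = 0.257143.
d = −0.75 · ln(1 − (4/3)·0.257143) = −0.75 · ln(0.657143) = −0.75 · (-0.419854) = 0.3149.

0.3149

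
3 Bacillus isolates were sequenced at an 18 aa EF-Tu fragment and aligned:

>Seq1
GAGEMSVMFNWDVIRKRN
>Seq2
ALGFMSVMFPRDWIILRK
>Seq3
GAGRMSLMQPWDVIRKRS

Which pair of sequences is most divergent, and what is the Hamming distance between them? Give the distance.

10

Pairwise Hamming distances:
  Seq1 vs Seq2: 9
  Seq1 vs Seq3: 5
  Seq2 vs Seq3: 10
The largest is 10, between Seq2 and Seq3.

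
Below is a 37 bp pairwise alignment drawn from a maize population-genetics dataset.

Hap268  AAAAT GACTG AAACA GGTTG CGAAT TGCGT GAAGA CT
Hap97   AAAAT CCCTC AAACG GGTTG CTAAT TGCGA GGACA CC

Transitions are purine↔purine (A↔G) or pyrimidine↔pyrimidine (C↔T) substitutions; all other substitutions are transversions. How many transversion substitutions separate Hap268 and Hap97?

Differing sites — 6:G/C (Tv); 7:A/C (Tv); 10:G/C (Tv); 15:A/G (Ti); 22:G/T (Tv); 30:T/A (Tv); 32:A/G (Ti); 34:G/C (Tv); 37:T/C (Ti).
Of the 9 differences, 3 transitions and 6 transversions, so the answer is 6.

6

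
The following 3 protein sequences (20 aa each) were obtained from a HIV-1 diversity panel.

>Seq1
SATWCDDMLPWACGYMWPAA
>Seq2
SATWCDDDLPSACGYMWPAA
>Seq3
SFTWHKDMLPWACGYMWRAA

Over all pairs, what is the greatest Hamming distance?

6

Pairwise Hamming distances:
  Seq1 vs Seq2: 2
  Seq1 vs Seq3: 4
  Seq2 vs Seq3: 6
The largest is 6, between Seq2 and Seq3.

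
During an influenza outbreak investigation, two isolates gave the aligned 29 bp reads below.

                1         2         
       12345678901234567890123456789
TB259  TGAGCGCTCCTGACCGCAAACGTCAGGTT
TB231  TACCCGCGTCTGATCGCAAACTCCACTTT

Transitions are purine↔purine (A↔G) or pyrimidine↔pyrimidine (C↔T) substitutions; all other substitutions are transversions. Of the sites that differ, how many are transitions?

4

The sequences differ at positions 2 (G/A, transition), 3 (A/C, transversion), 4 (G/C, transversion), 8 (T/G, transversion), 9 (C/T, transition), 14 (C/T, transition), 22 (G/T, transversion), 23 (T/C, transition), 26 (G/C, transversion), 27 (G/T, transversion).
Of the 10 differences, 4 transitions and 6 transversions, so the answer is 4.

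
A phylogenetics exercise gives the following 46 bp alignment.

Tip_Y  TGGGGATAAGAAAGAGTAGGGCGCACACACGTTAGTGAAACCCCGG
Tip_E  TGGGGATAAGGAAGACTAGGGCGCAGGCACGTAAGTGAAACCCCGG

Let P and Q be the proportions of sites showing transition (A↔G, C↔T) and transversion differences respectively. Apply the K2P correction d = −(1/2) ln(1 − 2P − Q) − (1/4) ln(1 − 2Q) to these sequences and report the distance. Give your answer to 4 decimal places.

0.1175

The sequences differ at positions 11 (A/G, transition), 16 (G/C, transversion), 26 (C/G, transversion), 27 (A/G, transition), 33 (T/A, transversion).
Of the 5 differences, 2 transitions and 3 transversions over 46 sites: P = 2/46 = 0.043478, Q = 3/46 = 0.065217.
d = −0.5·ln(0.847827) − 0.25·ln(0.869566) = −0.5·(-0.165079) − 0.25·(-0.139761) = 0.1175.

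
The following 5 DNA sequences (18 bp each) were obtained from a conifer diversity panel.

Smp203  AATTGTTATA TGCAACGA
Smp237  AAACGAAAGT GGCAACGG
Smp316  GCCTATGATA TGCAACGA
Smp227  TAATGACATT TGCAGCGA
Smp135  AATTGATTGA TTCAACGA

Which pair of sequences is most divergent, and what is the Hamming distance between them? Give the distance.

Pairwise Hamming distances:
  Smp203 vs Smp237: 8
  Smp203 vs Smp316: 5
  Smp203 vs Smp227: 6
  Smp203 vs Smp135: 4
  Smp237 vs Smp316: 11
  Smp237 vs Smp227: 7
  Smp237 vs Smp135: 8
  Smp316 vs Smp227: 8
  Smp316 vs Smp135: 9
  Smp227 vs Smp135: 8
The largest is 11, between Smp237 and Smp316.

11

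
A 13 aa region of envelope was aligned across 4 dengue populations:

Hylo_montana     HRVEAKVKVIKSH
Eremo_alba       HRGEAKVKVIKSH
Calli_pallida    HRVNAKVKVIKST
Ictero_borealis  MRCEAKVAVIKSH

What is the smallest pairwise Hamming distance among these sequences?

Pairwise Hamming distances:
  Hylo_montana vs Eremo_alba: 1
  Hylo_montana vs Calli_pallida: 2
  Hylo_montana vs Ictero_borealis: 3
  Eremo_alba vs Calli_pallida: 3
  Eremo_alba vs Ictero_borealis: 3
  Calli_pallida vs Ictero_borealis: 5
The smallest is 1, between Hylo_montana and Eremo_alba.

1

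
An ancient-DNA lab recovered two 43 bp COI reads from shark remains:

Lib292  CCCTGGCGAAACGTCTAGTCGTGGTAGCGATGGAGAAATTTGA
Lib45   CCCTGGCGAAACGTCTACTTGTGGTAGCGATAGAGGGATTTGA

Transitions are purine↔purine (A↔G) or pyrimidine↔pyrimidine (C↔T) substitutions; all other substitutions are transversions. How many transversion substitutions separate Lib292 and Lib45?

1

Mismatches occur at site 18 (G→C, transversion), site 20 (C→T, transition), site 32 (G→A, transition), site 36 (A→G, transition), site 37 (A→G, transition).
Of the 5 differences, 4 transitions and 1 transversion, so the answer is 1.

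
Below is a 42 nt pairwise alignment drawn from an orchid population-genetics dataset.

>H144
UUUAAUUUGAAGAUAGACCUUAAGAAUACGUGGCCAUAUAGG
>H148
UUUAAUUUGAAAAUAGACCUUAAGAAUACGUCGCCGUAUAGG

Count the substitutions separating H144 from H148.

Mismatches occur at site 12 (G→A), site 32 (G→C), site 36 (A→G).
That gives 3 mismatches out of 42 aligned sites, so the Hamming distance is 3.

3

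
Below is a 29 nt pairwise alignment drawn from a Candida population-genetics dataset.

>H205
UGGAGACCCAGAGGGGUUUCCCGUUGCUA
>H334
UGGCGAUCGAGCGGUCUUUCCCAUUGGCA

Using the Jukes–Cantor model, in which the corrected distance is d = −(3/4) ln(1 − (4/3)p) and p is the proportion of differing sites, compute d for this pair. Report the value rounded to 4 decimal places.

Mismatches occur at site 4 (A→C), site 7 (C→U), site 9 (C→G), site 12 (A→C), site 15 (G→U), site 16 (G→C), site 23 (G→A), site 27 (C→G), site 28 (U→C).
p = 9/29 = 0.310345.
d = −0.75 · ln(1 − (4/3)·0.310345) = −0.75 · ln(0.586207) = −0.75 · (-0.534082) = 0.4006.

0.4006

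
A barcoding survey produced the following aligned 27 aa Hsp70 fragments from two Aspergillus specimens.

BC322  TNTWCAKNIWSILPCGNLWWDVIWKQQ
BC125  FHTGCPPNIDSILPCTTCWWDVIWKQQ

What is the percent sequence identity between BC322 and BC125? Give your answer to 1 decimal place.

66.7%

The sequences differ at positions 1 (T/F), 2 (N/H), 4 (W/G), 6 (A/P), 7 (K/P), 10 (W/D), 16 (G/T), 17 (N/T), 18 (L/C).
18 of the 27 sites match, so the percent identity is 18/27 × 100 = 66.7%.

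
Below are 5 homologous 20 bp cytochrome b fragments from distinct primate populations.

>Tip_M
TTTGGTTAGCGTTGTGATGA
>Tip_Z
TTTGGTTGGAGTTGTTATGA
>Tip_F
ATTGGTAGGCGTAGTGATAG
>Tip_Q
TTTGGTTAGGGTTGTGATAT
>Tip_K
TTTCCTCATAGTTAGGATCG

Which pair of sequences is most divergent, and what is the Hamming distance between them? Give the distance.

Pairwise Hamming distances:
  Tip_M vs Tip_Z: 3
  Tip_M vs Tip_F: 6
  Tip_M vs Tip_Q: 3
  Tip_M vs Tip_K: 9
  Tip_Z vs Tip_F: 7
  Tip_Z vs Tip_Q: 5
  Tip_Z vs Tip_K: 10
  Tip_F vs Tip_Q: 6
  Tip_F vs Tip_K: 11
  Tip_Q vs Tip_K: 9
The largest is 11, between Tip_F and Tip_K.

11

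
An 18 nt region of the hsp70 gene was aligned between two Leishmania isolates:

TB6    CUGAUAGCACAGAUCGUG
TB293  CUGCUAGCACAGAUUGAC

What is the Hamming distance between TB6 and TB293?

Mismatches occur at site 4 (A↔C), site 15 (C↔U), site 17 (U↔A), site 18 (G↔C).
That gives 4 mismatches out of 18 aligned sites, so the Hamming distance is 4.

4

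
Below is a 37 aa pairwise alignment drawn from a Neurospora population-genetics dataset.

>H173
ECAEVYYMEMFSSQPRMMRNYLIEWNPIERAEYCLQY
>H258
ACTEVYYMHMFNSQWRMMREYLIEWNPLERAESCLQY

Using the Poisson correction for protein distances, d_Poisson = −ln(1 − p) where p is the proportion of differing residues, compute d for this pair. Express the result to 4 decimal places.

0.2436

Mismatches occur at site 1 (E→A), site 3 (A→T), site 9 (E→H), site 12 (S→N), site 15 (P→W), site 20 (N→E), site 28 (I→L), site 33 (Y→S).
p = 8/37 = 0.216216.
d = −ln(1 − 0.216216) = −ln(0.783784) = 0.2436.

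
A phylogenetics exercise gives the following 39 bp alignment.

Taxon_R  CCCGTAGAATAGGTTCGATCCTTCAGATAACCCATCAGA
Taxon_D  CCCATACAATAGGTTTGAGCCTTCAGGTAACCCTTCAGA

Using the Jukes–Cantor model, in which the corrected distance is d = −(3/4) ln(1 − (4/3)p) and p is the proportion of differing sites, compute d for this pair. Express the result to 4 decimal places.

The sequences differ at positions 4 (G/A), 7 (G/C), 16 (C/T), 19 (T/G), 27 (A/G), 34 (A/T).
p = 6/39 = 0.153846.
d = −0.75 · ln(1 − (4/3)·0.153846) = −0.75 · ln(0.794872) = −0.75 · (-0.229574) = 0.1722.

0.1722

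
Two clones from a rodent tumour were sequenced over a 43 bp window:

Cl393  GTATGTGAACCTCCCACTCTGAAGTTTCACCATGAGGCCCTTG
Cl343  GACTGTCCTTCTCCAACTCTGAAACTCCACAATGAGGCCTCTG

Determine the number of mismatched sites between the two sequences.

Differing sites — 2:T/A; 3:A/C; 7:G/C; 8:A/C; 9:A/T; 10:C/T; 15:C/A; 24:G/A; 25:T/C; 27:T/C; 31:C/A; 40:C/T; 41:T/C.
That gives 13 mismatches out of 43 aligned sites, so the Hamming distance is 13.

13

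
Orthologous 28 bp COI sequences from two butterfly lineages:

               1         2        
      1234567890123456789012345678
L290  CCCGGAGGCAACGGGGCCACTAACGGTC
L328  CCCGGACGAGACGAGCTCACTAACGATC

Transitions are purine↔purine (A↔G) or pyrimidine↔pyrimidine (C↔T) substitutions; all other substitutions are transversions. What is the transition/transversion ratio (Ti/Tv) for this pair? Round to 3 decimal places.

The sequences differ at positions 7 (G/C, transversion), 9 (C/A, transversion), 10 (A/G, transition), 14 (G/A, transition), 16 (G/C, transversion), 17 (C/T, transition), 26 (G/A, transition).
Of the 7 differences, 4 transitions and 3 transversions, so Ti/Tv = 4/3 = 1.333.

1.333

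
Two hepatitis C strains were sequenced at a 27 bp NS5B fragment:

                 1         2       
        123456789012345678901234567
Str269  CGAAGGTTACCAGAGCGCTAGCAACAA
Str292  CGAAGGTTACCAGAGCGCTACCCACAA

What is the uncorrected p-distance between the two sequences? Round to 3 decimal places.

0.074

Differing sites — 21:G/C; 23:A/C.
There are 2 differences over 27 sites, so p = 2/27 = 0.074.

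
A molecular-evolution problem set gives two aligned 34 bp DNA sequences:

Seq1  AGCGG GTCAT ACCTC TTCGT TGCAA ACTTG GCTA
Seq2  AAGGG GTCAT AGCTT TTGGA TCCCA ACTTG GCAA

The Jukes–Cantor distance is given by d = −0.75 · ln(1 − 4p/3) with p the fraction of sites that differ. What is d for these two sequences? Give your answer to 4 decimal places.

Mismatches occur at site 2 (G↔A), site 3 (C↔G), site 12 (C↔G), site 15 (C↔T), site 18 (C↔G), site 20 (T↔A), site 22 (G↔C), site 24 (A↔C), site 33 (T↔A).
p = 9/34 = 0.264706.
d = −0.75 · ln(1 − (4/3)·0.264706) = −0.75 · ln(0.647059) = −0.75 · (-0.435318) = 0.3265.

0.3265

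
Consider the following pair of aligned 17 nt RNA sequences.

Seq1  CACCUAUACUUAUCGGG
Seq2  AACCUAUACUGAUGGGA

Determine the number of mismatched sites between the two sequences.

4

Mismatches occur at site 1 (C↔A), site 11 (U↔G), site 14 (C↔G), site 17 (G↔A).
That gives 4 mismatches out of 17 aligned sites, so the Hamming distance is 4.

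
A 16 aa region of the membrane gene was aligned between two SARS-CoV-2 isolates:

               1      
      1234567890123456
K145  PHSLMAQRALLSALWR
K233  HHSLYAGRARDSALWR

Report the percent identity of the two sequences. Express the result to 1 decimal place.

68.8%

The sequences differ at positions 1 (P/H), 5 (M/Y), 7 (Q/G), 10 (L/R), 11 (L/D).
11 of the 16 sites match, so the percent identity is 11/16 × 100 = 68.8%.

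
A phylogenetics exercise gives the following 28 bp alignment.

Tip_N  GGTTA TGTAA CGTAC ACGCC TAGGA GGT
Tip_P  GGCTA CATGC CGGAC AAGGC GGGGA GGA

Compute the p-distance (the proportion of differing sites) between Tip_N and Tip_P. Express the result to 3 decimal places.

The sequences differ at positions 3 (T/C), 6 (T/C), 7 (G/A), 9 (A/G), 10 (A/C), 13 (T/G), 17 (C/A), 19 (C/G), 21 (T/G), 22 (A/G), 28 (T/A).
There are 11 differences over 28 sites, so p = 11/28 = 0.393.

0.393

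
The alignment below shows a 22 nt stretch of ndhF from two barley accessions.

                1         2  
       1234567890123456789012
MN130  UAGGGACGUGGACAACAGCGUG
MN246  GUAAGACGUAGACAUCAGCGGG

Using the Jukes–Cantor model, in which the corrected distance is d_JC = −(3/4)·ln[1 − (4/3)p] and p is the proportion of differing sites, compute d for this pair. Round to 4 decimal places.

0.4141

Mismatches occur at site 1 (U/G), site 2 (A/U), site 3 (G/A), site 4 (G/A), site 10 (G/A), site 15 (A/U), site 21 (U/G).
p = 7/22 = 0.318182.
d = −0.75 · ln(1 − (4/3)·0.318182) = −0.75 · ln(0.575757) = −0.75 · (-0.552070) = 0.4141.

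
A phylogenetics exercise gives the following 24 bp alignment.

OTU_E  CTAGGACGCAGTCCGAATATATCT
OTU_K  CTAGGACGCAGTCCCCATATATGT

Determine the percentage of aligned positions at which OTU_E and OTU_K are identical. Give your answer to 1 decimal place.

Mismatches occur at site 15 (G↔C), site 16 (A↔C), site 23 (C↔G).
21 of the 24 sites match, so the percent identity is 21/24 × 100 = 87.5%.

87.5%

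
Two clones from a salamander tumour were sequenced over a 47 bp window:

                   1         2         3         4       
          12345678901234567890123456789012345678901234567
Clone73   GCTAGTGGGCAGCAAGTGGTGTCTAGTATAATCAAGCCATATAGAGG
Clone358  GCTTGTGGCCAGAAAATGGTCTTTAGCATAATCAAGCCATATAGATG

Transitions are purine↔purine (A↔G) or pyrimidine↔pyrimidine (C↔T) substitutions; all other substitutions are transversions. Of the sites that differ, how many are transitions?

3

The sequences differ at positions 4 (A/T, transversion), 9 (G/C, transversion), 13 (C/A, transversion), 16 (G/A, transition), 21 (G/C, transversion), 23 (C/T, transition), 27 (T/C, transition), 46 (G/T, transversion).
Of the 8 differences, 3 transitions and 5 transversions, so the answer is 3.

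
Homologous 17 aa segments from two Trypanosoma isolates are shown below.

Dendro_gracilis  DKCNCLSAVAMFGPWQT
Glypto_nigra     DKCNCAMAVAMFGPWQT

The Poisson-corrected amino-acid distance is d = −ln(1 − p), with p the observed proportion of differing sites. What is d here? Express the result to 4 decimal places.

0.1252

Mismatches occur at site 6 (L↔A), site 7 (S↔M).
p = 2/17 = 0.117647.
d = −ln(1 − 0.117647) = −ln(0.882353) = 0.1252.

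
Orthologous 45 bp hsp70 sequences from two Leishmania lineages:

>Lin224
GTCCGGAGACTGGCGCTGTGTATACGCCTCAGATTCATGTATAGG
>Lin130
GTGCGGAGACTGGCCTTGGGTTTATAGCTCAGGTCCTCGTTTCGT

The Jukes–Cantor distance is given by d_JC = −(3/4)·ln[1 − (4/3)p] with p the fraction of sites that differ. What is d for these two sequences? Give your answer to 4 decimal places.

0.4408

Differing sites — 3:C/G; 15:G/C; 16:C/T; 19:T/G; 22:A/T; 25:C/T; 26:G/A; 27:C/G; 33:A/G; 35:T/C; 37:A/T; 38:T/C; 41:A/T; 43:A/C; 45:G/T.
p = 15/45 = 0.333333.
d = −0.75 · ln(1 − (4/3)·0.333333) = −0.75 · ln(0.555556) = −0.75 · (-0.587786) = 0.4408.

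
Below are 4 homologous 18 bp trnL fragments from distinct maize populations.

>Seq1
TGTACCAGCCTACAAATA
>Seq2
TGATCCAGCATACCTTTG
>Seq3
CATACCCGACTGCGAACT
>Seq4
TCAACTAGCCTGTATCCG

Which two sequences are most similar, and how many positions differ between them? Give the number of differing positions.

7

Pairwise Hamming distances:
  Seq1 vs Seq2: 7
  Seq1 vs Seq3: 8
  Seq1 vs Seq4: 9
  Seq2 vs Seq3: 13
  Seq2 vs Seq4: 9
  Seq3 vs Seq4: 11
The smallest is 7, between Seq1 and Seq2.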